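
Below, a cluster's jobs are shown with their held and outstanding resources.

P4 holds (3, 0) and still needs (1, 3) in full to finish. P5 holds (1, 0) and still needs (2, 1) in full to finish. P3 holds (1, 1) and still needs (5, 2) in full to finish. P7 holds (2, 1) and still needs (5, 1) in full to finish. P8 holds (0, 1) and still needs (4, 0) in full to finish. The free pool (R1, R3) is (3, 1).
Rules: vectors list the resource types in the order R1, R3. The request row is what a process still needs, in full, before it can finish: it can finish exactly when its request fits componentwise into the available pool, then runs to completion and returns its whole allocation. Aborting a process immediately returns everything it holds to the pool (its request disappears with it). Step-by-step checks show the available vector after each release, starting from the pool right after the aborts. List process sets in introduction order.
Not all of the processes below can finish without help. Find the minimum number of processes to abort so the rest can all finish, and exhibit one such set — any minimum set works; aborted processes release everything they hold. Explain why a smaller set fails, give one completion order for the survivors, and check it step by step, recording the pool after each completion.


The answer: abort P4.
Key observation: the returned (3, 0) from P4 is what brings P7 — unrunnable before, under any order — into play at step 3.
Why nothing smaller works: aborting no one leaves the state deadlocked as given.
The survivors complete as P5, P8, P7, P3. Step-by-step check (starting from the post-abort pool):
  pool = (6, 1)
  P5 needs (2, 1) <= (6, 1) -> finishes; pool += (1, 0) = (7, 1)
  P8 needs (4, 0) <= (7, 1) -> finishes; pool += (0, 1) = (7, 2)
  P7 needs (5, 1) <= (7, 2) -> finishes; pool += (2, 1) = (9, 3)
  P3 needs (5, 2) <= (9, 3) -> finishes; pool += (1, 1) = (10, 4)


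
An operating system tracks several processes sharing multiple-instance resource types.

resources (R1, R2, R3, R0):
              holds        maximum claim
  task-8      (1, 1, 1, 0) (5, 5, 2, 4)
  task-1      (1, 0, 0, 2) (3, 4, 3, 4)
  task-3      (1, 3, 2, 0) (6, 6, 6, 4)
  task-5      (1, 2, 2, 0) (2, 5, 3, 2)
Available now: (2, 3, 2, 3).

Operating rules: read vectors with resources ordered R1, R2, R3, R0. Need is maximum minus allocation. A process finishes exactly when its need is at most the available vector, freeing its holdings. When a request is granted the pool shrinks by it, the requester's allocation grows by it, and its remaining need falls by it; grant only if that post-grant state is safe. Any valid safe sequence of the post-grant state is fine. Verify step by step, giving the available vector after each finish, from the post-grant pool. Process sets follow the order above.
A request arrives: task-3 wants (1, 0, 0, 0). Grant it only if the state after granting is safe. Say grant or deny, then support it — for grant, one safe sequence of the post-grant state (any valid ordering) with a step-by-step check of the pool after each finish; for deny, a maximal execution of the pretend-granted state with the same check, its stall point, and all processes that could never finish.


DENY — the pretend-granted state is unsafe.
Key observation: the pool after task-5, task-1 is (3, 5, 4, 5); every surviving request exceeds it in R1, so progress ends there.
After a pretend grant, a maximal execution: task-5, task-1 — then nothing else fits. Verifying each step:
  pool = (1, 3, 2, 3)
  task-5: need (1, 3, 1, 2) fits (1, 3, 2, 3); releases (1, 2, 2, 0), pool now (2, 5, 4, 3)
  task-1: need (2, 4, 3, 2) fits (2, 5, 4, 3); releases (1, 0, 0, 2), pool now (3, 5, 4, 5)
  blocked: task-8 wants (4, 4, 1, 4), pool (3, 5, 4, 5) — not enough R1
  blocked: task-3 wants (4, 3, 4, 4), pool (3, 5, 4, 5) — not enough R1
Had the request been granted, task-8 and task-3 could never finish.


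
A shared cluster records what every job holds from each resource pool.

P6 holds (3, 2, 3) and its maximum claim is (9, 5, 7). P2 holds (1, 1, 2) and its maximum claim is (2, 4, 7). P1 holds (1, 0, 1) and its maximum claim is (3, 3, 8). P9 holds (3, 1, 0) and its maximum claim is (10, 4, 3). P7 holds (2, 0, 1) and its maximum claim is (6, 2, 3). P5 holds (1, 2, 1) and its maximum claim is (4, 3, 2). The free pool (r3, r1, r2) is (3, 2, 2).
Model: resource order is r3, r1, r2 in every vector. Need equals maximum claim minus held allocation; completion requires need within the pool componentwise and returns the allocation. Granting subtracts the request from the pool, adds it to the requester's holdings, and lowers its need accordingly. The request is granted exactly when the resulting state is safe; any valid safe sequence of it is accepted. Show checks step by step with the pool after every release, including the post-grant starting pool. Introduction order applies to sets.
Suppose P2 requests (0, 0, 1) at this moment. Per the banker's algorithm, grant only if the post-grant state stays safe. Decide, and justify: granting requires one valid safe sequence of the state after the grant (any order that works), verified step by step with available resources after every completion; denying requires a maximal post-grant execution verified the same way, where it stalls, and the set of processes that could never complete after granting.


DENY: after the grant no complete ordering would exist.
Key observation: after P5, P7 the pool peaks at (6, 4, 3), and each blocked process is short somewhere: P6 on r2; P2 on r2; P1 on r2; P9 on r3.
On the post-grant state, P5, P7 is a maximal run — nothing extends it. Walking it through:
  pool = (3, 2, 1)
  P5 needs (3, 1, 1) <= (3, 2, 1) -> finishes; pool += (1, 2, 1) = (4, 4, 2)
  P7 needs (4, 2, 2) <= (4, 4, 2) -> finishes; pool += (2, 0, 1) = (6, 4, 3)
  blocked: P6 wants (6, 3, 4), pool (6, 4, 3) — not enough r2
  blocked: P2 wants (1, 3, 4), pool (6, 4, 3) — not enough r2
  blocked: P1 wants (2, 3, 7), pool (6, 4, 3) — not enough r2
  blocked: P9 wants (7, 3, 3), pool (6, 4, 3) — not enough r3
Processes that could never finish after the grant: P6, P2, P1 and P9.


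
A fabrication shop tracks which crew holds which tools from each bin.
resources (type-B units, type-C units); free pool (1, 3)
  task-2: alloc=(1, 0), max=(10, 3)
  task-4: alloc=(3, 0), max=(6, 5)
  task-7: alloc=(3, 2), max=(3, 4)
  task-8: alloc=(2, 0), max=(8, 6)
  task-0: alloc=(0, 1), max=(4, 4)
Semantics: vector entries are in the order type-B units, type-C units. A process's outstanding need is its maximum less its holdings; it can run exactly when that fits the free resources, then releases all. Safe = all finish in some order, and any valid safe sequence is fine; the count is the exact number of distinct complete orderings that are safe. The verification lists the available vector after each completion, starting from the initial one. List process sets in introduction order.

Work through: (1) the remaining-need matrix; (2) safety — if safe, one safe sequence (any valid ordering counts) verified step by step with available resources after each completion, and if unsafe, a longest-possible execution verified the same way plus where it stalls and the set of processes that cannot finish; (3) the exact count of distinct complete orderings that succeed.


(1) Outstanding need per process (order type-B units, type-C units):
  task-2: (9, 3)
  task-4: (3, 5)
  task-7: (0, 2)
  task-8: (6, 6)
  task-0: (4, 3)
(2) SAFE, for example via the order task-7, task-4, task-0, task-8, task-2.
Key observation: task-4 marks the first exact bind of the order: its need (3, 5) fits the free (4, 5) with zero slack on a requested resource.
Verifying each step:
  pool = (1, 3)
  run task-7 (needs (0, 2), free (1, 3)); after release of (3, 2) the pool is (4, 5)
  run task-4 (needs (3, 5), free (4, 5)); after release of (3, 0) the pool is (7, 5)
  run task-0 (needs (4, 3), free (7, 5)); after release of (0, 1) the pool is (7, 6)
  run task-8 (needs (6, 6), free (7, 6)); after release of (2, 0) the pool is (9, 6)
  run task-2 (needs (9, 3), free (9, 6)); after release of (1, 0) the pool is (10, 6)
(3) Exactly 2 of the possible complete orderings are safe sequences.


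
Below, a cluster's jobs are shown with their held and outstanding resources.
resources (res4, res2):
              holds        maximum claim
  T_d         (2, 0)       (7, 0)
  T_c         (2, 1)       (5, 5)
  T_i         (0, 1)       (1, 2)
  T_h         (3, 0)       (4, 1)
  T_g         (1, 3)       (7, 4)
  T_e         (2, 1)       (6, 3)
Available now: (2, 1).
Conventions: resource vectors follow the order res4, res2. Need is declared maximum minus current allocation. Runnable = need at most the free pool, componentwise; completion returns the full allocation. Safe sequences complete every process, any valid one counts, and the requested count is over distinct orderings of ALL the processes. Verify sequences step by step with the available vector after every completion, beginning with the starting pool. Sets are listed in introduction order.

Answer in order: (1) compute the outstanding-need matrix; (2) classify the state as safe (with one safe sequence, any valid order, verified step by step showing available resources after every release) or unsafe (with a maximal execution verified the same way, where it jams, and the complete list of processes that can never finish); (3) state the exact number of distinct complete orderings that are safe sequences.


(1) Need matrix, components ordered res4, res2:
  T_d: (5, 0)
  T_c: (3, 4)
  T_i: (1, 1)
  T_h: (1, 1)
  T_g: (6, 1)
  T_e: (4, 2)
(2) SAFE — a valid safe sequence is T_h, T_d, T_i, T_e, T_g, T_c.
Key observation: the order's first zero-slack moment is T_h ((1, 1) needed, (2, 1) free — a requested resource with nothing to spare).
Check, step by step:
  pool = (2, 1)
  T_h: need (1, 1) fits (2, 1); releases (3, 0), pool now (5, 1)
  T_d: need (5, 0) fits (5, 1); releases (2, 0), pool now (7, 1)
  T_i: need (1, 1) fits (7, 1); releases (0, 1), pool now (7, 2)
  T_e: need (4, 2) fits (7, 2); releases (2, 1), pool now (9, 3)
  T_g: need (6, 1) fits (9, 3); releases (1, 3), pool now (10, 6)
  T_c: need (3, 4) fits (10, 6); releases (2, 1), pool now (12, 7)
(3) Precisely 21 of the possible complete orderings are safe sequences.


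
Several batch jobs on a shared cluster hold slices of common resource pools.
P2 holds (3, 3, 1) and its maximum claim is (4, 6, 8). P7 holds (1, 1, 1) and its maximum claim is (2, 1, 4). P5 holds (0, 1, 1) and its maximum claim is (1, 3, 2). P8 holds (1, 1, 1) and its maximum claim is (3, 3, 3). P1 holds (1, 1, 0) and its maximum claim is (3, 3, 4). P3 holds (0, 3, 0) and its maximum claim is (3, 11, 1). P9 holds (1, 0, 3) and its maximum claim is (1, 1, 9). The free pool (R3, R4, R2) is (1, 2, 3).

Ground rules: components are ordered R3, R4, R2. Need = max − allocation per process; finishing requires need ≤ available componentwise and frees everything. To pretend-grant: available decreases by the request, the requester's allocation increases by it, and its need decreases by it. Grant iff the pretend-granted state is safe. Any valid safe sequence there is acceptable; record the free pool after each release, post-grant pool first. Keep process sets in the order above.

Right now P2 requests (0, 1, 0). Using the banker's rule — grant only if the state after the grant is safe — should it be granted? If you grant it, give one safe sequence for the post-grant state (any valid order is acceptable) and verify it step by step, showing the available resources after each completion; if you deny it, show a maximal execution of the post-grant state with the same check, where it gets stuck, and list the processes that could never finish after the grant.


GRANT: granting preserves safety; a valid post-grant sequence is P7, P8, P5, P9, P2, P1, P3.
Key observation: (1, 1, 3) free after granting still covers P7 first, and each release covers the next.
Check on the post-grant state, step by step:
  pool = (1, 1, 3)
  P7: need (1, 0, 3) fits (1, 1, 3); releases (1, 1, 1), pool now (2, 2, 4)
  P8: need (2, 2, 2) fits (2, 2, 4); releases (1, 1, 1), pool now (3, 3, 5)
  P5: need (1, 2, 1) fits (3, 3, 5); releases (0, 1, 1), pool now (3, 4, 6)
  P9: need (0, 1, 6) fits (3, 4, 6); releases (1, 0, 3), pool now (4, 4, 9)
  P2: need (1, 2, 7) fits (4, 4, 9); releases (3, 4, 1), pool now (7, 8, 10)
  P1: need (2, 2, 4) fits (7, 8, 10); releases (1, 1, 0), pool now (8, 9, 10)
  P3: need (3, 8, 1) fits (8, 9, 10); releases (0, 3, 0), pool now (8, 12, 10)


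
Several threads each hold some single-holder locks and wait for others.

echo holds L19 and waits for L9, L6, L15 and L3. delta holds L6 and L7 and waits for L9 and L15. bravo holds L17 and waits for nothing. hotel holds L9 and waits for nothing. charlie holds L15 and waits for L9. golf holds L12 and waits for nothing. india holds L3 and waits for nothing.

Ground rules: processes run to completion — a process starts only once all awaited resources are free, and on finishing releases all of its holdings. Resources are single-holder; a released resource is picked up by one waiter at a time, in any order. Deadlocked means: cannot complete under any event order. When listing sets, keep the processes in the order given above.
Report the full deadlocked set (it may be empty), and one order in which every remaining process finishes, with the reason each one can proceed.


Nothing here is deadlocked.
Key observation: all waits point, directly or indirectly, at processes that can finish, so nothing is permanently blocked.
One completion order for the rest: hotel, charlie, india, delta, bravo, golf, echo.
Walking it through:
  run hotel (it waits on nothing); releases L9
  charlie waits on L9 — all released -> runs and releases L15
  run india (it waits on nothing); releases L3
  delta waits on L9 and L15 — all released -> runs and releases L6 and L7
  run bravo (it waits on nothing); releases L17
  run golf (it waits on nothing); releases L12
  echo waits on L9, L6, L15 and L3 — all released -> runs and releases L19


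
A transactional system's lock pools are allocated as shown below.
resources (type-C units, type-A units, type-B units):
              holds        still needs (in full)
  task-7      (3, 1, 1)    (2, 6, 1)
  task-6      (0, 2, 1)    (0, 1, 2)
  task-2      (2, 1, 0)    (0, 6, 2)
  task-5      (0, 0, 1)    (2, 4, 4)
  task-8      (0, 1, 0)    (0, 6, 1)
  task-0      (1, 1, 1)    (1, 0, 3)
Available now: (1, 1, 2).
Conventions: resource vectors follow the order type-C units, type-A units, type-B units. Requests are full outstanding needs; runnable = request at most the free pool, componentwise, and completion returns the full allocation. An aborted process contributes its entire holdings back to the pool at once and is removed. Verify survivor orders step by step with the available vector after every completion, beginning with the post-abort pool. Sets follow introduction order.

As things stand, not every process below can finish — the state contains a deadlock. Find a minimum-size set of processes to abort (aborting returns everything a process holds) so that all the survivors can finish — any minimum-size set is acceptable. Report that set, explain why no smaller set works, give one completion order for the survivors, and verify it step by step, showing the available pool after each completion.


Abort task-2 and task-8.
Key observation: task-7 could never have finished before the abort; with (2, 2, 0) returned by task-2 and task-8, it fits at step 3.
Why nothing smaller works — every single abort fails: task-7 alone leaves task-2 blocked (short on type-A units); task-6 alone leaves task-7 blocked (short on type-A units); task-2 alone leaves task-7 blocked (short on type-A units); task-5 alone leaves task-7 blocked (short on type-A units); task-8 alone leaves task-7 blocked (short on type-A units); task-0 alone leaves task-7 blocked (short on type-A units).
One survivor order: task-6, task-0, task-7, task-5. Walking it through (post-abort pool first):
  pool = (3, 3, 2)
  run task-6 (needs (0, 1, 2), free (3, 3, 2)); after release of (0, 2, 1) the pool is (3, 5, 3)
  run task-0 (needs (1, 0, 3), free (3, 5, 3)); after release of (1, 1, 1) the pool is (4, 6, 4)
  run task-7 (needs (2, 6, 1), free (4, 6, 4)); after release of (3, 1, 1) the pool is (7, 7, 5)
  run task-5 (needs (2, 4, 4), free (7, 7, 5)); after release of (0, 0, 1) the pool is (7, 7, 6)


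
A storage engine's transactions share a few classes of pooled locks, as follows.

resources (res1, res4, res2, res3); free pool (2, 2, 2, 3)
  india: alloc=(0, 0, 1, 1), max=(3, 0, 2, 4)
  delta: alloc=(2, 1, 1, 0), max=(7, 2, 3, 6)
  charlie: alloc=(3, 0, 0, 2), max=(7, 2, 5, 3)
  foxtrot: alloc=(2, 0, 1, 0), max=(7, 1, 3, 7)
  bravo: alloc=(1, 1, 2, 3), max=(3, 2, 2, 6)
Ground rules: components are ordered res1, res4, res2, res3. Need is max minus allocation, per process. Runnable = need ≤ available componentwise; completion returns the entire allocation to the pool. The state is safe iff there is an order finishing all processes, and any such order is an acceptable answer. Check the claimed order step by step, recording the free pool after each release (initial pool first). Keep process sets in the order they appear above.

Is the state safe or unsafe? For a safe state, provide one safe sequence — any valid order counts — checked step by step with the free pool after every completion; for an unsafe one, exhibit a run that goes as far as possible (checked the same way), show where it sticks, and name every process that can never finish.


UNSAFE.
Key observation: after bravo, india complete, (3, 3, 5, 7) is the best the pool ever gets, yet each leftover process wants more res1.
A maximal execution: bravo, india — then nothing else fits. Walking it through:
  pool = (2, 2, 2, 3)
  run bravo (needs (2, 1, 0, 3), free (2, 2, 2, 3)); after release of (1, 1, 2, 3) the pool is (3, 3, 4, 6)
  run india (needs (3, 0, 1, 3), free (3, 3, 4, 6)); after release of (0, 0, 1, 1) the pool is (3, 3, 5, 7)
  delta cannot run: need (5, 1, 2, 6) vs free (3, 3, 5, 7) (insufficient res1)
  charlie cannot run: need (4, 2, 5, 1) vs free (3, 3, 5, 7) (insufficient res1)
  foxtrot cannot run: need (5, 1, 2, 7) vs free (3, 3, 5, 7) (insufficient res1)
Permanently blocked: delta, charlie and foxtrot.


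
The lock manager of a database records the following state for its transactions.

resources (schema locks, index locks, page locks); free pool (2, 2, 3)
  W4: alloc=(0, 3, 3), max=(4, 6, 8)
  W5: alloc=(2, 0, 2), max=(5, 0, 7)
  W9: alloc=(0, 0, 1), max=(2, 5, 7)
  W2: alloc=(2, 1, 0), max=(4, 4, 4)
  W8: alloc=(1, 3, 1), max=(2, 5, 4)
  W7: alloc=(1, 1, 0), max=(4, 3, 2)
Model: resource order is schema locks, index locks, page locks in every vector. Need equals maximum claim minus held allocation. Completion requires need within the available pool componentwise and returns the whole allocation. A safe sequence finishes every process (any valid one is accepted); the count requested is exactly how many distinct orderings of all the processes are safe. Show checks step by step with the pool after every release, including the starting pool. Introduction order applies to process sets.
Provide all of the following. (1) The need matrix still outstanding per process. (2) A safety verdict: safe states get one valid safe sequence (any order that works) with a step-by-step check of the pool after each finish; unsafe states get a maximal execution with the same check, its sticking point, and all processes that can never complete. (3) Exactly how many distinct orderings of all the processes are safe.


(1) Need matrix, components ordered schema locks, index locks, page locks:
  W4: (4, 3, 5)
  W5: (3, 0, 5)
  W9: (2, 5, 6)
  W2: (2, 3, 4)
  W8: (1, 2, 3)
  W7: (3, 2, 2)
(2) The state is UNSAFE.
Key observation: the pool after W8, W7, W2 is (6, 7, 4); every surviving request exceeds it in page locks, so progress ends there.
Going as far as possible: W8, W7, W2; after that, nothing fits. Verifying each step:
  pool = (2, 2, 3)
  W8 needs (1, 2, 3) <= (2, 2, 3) -> finishes; pool += (1, 3, 1) = (3, 5, 4)
  W7 needs (3, 2, 2) <= (3, 5, 4) -> finishes; pool += (1, 1, 0) = (4, 6, 4)
  W2 needs (2, 3, 4) <= (4, 6, 4) -> finishes; pool += (2, 1, 0) = (6, 7, 4)
  W4 still needs (4, 3, 5) but only (6, 7, 4) is free — short on page locks
  W5 still needs (3, 0, 5) but only (6, 7, 4) is free — short on page locks
  W9 still needs (2, 5, 6) but only (6, 7, 4) is free — short on page locks
Processes that can never finish: W4, W5 and W9.
(3) Exactly 0 of the possible complete orderings are safe sequences.


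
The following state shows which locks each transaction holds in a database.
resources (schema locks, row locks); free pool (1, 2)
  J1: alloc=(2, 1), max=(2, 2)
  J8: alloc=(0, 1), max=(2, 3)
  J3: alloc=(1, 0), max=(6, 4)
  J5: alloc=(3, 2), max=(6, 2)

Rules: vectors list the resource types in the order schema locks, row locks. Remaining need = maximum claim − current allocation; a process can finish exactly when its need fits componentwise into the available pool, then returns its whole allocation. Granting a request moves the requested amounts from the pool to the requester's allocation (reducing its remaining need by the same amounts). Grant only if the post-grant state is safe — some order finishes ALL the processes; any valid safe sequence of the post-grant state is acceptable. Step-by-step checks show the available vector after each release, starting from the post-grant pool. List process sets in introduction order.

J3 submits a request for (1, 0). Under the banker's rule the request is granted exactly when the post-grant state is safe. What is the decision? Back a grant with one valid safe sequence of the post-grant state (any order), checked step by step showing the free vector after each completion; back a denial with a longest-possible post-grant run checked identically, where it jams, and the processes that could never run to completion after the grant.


DENY. Granting would leave the state unsafe.
Key observation: once J1, J8 finish, the pool peaks at (2, 4) — and every remaining process still needs more schema locks than that.
On the post-grant state, J1, J8 is a maximal run — nothing extends it. Check, step by step:
  pool = (0, 2)
  run J1 (needs (0, 1), free (0, 2)); after release of (2, 1) the pool is (2, 3)
  run J8 (needs (2, 2), free (2, 3)); after release of (0, 1) the pool is (2, 4)
  blocked: J3 wants (4, 4), pool (2, 4) — not enough schema locks
  blocked: J5 wants (3, 0), pool (2, 4) — not enough schema locks
Processes that could never finish after the grant: J3 and J5.


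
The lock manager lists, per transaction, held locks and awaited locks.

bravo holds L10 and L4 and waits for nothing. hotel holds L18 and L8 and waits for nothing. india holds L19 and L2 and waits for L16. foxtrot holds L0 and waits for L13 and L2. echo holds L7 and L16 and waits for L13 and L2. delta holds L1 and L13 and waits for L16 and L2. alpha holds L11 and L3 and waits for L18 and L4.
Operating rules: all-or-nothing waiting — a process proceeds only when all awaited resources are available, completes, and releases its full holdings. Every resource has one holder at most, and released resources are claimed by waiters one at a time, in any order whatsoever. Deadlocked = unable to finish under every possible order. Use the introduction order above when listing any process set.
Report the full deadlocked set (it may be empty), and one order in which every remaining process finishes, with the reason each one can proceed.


Deadlocked set: india, foxtrot, echo and delta.
Key observation: the loop india -> echo -> india blocks itself forever; delta is caught in further circular waits and foxtrot waits into the deadlock from upstream.
The rest can finish in the order hotel, bravo, alpha.
Verifying each step:
  run hotel (it waits on nothing); releases L18 and L8
  run bravo (it waits on nothing); releases L10 and L4
  alpha: everything it awaited (L18 and L4) is free; runs, freeing L11 and L3


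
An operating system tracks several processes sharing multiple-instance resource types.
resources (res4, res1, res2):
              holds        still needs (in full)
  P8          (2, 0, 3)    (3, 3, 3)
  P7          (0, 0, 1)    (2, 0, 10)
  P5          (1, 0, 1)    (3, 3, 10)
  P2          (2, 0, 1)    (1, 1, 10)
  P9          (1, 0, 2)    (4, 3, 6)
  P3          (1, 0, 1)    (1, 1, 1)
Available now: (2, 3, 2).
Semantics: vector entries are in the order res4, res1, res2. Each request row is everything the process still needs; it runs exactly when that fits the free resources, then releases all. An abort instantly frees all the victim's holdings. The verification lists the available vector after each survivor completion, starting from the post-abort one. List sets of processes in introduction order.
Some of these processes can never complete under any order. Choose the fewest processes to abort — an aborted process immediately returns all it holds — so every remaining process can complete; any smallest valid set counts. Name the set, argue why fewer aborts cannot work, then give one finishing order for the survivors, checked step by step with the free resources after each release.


Minimum abort set: P5 and P2.
Key observation: before aborting P5 and P2, P7 was permanently blocked — no order could ever run it; afterwards it completes at step 4.
No one abort is enough; case by case: P8 alone leaves P7 blocked (short on res2); P7 alone leaves P5 blocked (short on res2); P5 alone leaves P7 blocked (short on res2); P2 alone leaves P7 blocked (short on res2); P9 alone leaves P7 blocked (short on res2); P3 alone leaves P7 blocked (short on res2).
One survivor order: P8, P3, P9, P7. Step-by-step check (post-abort pool first):
  pool = (5, 3, 4)
  P8 needs (3, 3, 3) <= (5, 3, 4) -> finishes; pool += (2, 0, 3) = (7, 3, 7)
  P3 needs (1, 1, 1) <= (7, 3, 7) -> finishes; pool += (1, 0, 1) = (8, 3, 8)
  P9 needs (4, 3, 6) <= (8, 3, 8) -> finishes; pool += (1, 0, 2) = (9, 3, 10)
  P7 needs (2, 0, 10) <= (9, 3, 10) -> finishes; pool += (0, 0, 1) = (9, 3, 11)


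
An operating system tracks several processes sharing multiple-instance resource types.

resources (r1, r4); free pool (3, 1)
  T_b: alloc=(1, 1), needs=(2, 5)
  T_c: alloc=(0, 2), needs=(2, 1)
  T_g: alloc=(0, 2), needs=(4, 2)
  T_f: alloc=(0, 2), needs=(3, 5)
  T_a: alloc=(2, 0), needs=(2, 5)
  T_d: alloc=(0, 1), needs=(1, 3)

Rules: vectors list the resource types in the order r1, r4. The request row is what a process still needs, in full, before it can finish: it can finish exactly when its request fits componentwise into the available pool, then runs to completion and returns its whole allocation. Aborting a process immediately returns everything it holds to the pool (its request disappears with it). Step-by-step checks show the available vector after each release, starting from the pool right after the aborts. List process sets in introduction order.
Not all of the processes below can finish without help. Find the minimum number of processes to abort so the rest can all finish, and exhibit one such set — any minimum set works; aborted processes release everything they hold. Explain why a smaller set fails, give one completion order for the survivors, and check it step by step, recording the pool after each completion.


The answer: abort T_g.
Key observation: T_b was stuck for good until T_g gave back (0, 2); in the order shown it finishes at step 2.
No smaller set exists: with zero aborts the deadlock remains.
One survivor order: T_c, T_b, T_f, T_a, T_d. Step-by-step check (post-abort pool first):
  pool = (3, 3)
  T_c needs (2, 1) <= (3, 3) -> finishes; pool += (0, 2) = (3, 5)
  T_b needs (2, 5) <= (3, 5) -> finishes; pool += (1, 1) = (4, 6)
  T_f needs (3, 5) <= (4, 6) -> finishes; pool += (0, 2) = (4, 8)
  T_a needs (2, 5) <= (4, 8) -> finishes; pool += (2, 0) = (6, 8)
  T_d needs (1, 3) <= (6, 8) -> finishes; pool += (0, 1) = (6, 9)


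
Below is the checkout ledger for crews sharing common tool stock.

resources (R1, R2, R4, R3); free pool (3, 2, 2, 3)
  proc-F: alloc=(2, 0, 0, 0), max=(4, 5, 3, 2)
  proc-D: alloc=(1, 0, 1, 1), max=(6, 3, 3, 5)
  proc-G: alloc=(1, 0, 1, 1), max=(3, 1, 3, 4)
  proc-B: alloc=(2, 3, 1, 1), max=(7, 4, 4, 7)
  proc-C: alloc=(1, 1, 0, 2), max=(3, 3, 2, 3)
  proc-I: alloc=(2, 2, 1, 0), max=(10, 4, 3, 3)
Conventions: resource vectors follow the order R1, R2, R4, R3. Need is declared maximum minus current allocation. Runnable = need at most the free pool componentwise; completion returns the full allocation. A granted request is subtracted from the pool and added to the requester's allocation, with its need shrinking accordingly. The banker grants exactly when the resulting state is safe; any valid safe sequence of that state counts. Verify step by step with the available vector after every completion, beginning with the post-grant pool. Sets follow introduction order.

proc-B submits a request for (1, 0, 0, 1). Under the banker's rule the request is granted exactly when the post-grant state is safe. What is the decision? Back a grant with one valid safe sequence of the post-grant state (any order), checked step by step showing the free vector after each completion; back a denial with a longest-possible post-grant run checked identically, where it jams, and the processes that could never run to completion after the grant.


GRANT. The post-grant state is safe; one safe sequence: proc-C, proc-G, proc-B, proc-F, proc-D, proc-I.
Key observation: after the grant the pool drops to (2, 2, 2, 2), which still lets proc-C finish first and unwind the rest.
Verifying the post-grant state step by step:
  pool = (2, 2, 2, 2)
  run proc-C (needs (2, 2, 2, 1), free (2, 2, 2, 2)); after release of (1, 1, 0, 2) the pool is (3, 3, 2, 4)
  run proc-G (needs (2, 1, 2, 3), free (3, 3, 2, 4)); after release of (1, 0, 1, 1) the pool is (4, 3, 3, 5)
  run proc-B (needs (4, 1, 3, 5), free (4, 3, 3, 5)); after release of (3, 3, 1, 2) the pool is (7, 6, 4, 7)
  run proc-F (needs (2, 5, 3, 2), free (7, 6, 4, 7)); after release of (2, 0, 0, 0) the pool is (9, 6, 4, 7)
  run proc-D (needs (5, 3, 2, 4), free (9, 6, 4, 7)); after release of (1, 0, 1, 1) the pool is (10, 6, 5, 8)
  run proc-I (needs (8, 2, 2, 3), free (10, 6, 5, 8)); after release of (2, 2, 1, 0) the pool is (12, 8, 6, 8)


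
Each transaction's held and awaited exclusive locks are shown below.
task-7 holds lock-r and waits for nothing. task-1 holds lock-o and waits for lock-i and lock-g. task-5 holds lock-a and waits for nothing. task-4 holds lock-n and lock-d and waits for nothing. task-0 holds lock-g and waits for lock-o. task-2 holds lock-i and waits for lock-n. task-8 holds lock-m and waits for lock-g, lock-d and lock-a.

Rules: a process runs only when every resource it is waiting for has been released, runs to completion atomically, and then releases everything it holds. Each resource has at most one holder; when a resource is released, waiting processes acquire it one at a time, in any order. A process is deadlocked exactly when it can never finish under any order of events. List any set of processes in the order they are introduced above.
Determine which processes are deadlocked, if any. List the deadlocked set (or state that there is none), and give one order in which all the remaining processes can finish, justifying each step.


Deadlocked set: task-1, task-0 and task-8.
Key observation: the waits loop around task-1 -> task-0 -> task-1 with no way out; task-8 waits into the deadlock from upstream.
The rest can finish in the order task-4, task-5, task-7, task-2.
Walking it through:
  task-4 waits on nothing -> runs at once and releases lock-n and lock-d
  task-5 waits on nothing -> runs at once and releases lock-a
  task-7 waits on nothing -> runs at once and releases lock-r
  task-2: everything it awaited (lock-n) is free; runs, freeing lock-i


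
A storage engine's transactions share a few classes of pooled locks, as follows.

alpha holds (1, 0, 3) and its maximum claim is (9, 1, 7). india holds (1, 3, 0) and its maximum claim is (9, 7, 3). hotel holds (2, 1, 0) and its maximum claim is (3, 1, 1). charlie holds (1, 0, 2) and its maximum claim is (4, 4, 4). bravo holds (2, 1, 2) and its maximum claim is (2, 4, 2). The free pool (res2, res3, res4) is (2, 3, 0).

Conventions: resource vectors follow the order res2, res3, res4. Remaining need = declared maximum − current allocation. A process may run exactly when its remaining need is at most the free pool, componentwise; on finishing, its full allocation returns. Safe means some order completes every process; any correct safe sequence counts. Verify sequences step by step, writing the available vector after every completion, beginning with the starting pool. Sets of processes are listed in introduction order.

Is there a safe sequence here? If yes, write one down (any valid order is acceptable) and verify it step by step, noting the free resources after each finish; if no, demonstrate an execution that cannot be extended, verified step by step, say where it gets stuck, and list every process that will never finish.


UNSAFE — no complete ordering exists.
Key observation: res2 is the bottleneck — with bravo, charlie, hotel done the pool holds (7, 5, 4), short of every remaining need.
The run bravo, charlie, hotel cannot be extended any further. Verifying each step:
  pool = (2, 3, 0)
  bravo: need (0, 3, 0) fits (2, 3, 0); releases (2, 1, 2), pool now (4, 4, 2)
  charlie: need (3, 4, 2) fits (4, 4, 2); releases (1, 0, 2), pool now (5, 4, 4)
  hotel: need (1, 0, 1) fits (5, 4, 4); releases (2, 1, 0), pool now (7, 5, 4)
  alpha still needs (8, 1, 4) but only (7, 5, 4) is free — short on res2
  india still needs (8, 4, 3) but only (7, 5, 4) is free — short on res2
Processes that can never finish: alpha and india.


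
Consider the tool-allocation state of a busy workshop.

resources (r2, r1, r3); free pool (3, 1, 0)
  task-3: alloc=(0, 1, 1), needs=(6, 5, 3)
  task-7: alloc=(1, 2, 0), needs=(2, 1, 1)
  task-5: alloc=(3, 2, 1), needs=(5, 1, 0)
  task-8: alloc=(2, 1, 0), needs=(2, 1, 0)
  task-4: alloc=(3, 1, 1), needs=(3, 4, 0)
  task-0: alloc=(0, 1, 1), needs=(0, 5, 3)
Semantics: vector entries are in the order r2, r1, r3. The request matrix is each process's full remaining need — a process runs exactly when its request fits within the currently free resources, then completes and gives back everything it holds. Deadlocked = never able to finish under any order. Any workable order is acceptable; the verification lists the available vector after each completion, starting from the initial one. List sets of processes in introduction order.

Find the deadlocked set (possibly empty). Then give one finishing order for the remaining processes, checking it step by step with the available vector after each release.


The deadlocked set is task-3 and task-0.
Key observation: even finishing task-8, task-5, task-7, task-4 leaves just (12, 7, 2) free — too little r3 for any of the remaining processes.
A valid finishing order for the others: task-8, task-5, task-7, task-4. Walking it through:
  pool = (3, 1, 0)
  task-8 needs (2, 1, 0) <= (3, 1, 0) -> finishes; pool += (2, 1, 0) = (5, 2, 0)
  task-5 needs (5, 1, 0) <= (5, 2, 0) -> finishes; pool += (3, 2, 1) = (8, 4, 1)
  task-7 needs (2, 1, 1) <= (8, 4, 1) -> finishes; pool += (1, 2, 0) = (9, 6, 1)
  task-4 needs (3, 4, 0) <= (9, 6, 1) -> finishes; pool += (3, 1, 1) = (12, 7, 2)
None of the blocked processes ever fits:
  blocked: task-3 wants (6, 5, 3), pool (12, 7, 2) — not enough r3
  blocked: task-0 wants (0, 5, 3), pool (12, 7, 2) — not enough r3


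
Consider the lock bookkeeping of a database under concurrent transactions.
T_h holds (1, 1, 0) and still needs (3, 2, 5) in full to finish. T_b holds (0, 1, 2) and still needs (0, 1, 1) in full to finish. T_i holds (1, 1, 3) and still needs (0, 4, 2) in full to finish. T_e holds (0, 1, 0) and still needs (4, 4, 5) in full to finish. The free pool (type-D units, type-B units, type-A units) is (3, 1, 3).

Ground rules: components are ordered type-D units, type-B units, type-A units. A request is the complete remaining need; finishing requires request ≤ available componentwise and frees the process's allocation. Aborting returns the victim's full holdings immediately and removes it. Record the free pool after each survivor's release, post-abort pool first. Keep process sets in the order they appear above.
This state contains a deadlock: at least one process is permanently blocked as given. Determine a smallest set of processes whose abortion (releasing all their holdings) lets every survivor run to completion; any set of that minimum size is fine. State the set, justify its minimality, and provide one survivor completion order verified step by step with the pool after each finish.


Abort T_e.
Key observation: the deadlocked T_i becomes finishable only because T_e released (0, 1, 0); it completes at step 3 below.
Why nothing smaller works: aborting no one leaves the state deadlocked as given.
The survivors complete as T_b, T_h, T_i. Step-by-step check (starting from the post-abort pool):
  pool = (3, 2, 3)
  T_b needs (0, 1, 1) <= (3, 2, 3) -> finishes; pool += (0, 1, 2) = (3, 3, 5)
  T_h needs (3, 2, 5) <= (3, 3, 5) -> finishes; pool += (1, 1, 0) = (4, 4, 5)
  T_i needs (0, 4, 2) <= (4, 4, 5) -> finishes; pool += (1, 1, 3) = (5, 5, 8)


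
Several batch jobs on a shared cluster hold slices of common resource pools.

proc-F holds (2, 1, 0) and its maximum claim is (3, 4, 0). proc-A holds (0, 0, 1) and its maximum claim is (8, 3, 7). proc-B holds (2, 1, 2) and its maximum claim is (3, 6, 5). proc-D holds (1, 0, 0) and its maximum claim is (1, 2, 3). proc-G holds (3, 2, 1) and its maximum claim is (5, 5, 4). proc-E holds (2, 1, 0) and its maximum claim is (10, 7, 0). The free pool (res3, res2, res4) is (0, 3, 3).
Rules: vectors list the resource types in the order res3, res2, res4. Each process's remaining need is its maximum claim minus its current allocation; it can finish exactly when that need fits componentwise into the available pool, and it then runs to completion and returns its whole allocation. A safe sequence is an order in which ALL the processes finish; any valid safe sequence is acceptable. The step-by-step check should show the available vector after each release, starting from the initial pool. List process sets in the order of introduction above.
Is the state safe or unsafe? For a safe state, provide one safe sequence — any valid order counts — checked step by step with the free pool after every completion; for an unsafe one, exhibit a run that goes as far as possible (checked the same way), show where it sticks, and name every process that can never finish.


SAFE — a valid safe sequence is proc-D, proc-F, proc-G, proc-B, proc-E, proc-A.
Key observation: proc-D marks the first exact bind of the order: its need (0, 2, 3) fits the free (0, 3, 3) with zero slack on a requested resource.
Check, step by step:
  pool = (0, 3, 3)
  proc-D needs (0, 2, 3) <= (0, 3, 3) -> finishes; pool += (1, 0, 0) = (1, 3, 3)
  proc-F needs (1, 3, 0) <= (1, 3, 3) -> finishes; pool += (2, 1, 0) = (3, 4, 3)
  proc-G needs (2, 3, 3) <= (3, 4, 3) -> finishes; pool += (3, 2, 1) = (6, 6, 4)
  proc-B needs (1, 5, 3) <= (6, 6, 4) -> finishes; pool += (2, 1, 2) = (8, 7, 6)
  proc-E needs (8, 6, 0) <= (8, 7, 6) -> finishes; pool += (2, 1, 0) = (10, 8, 6)
  proc-A needs (8, 3, 6) <= (10, 8, 6) -> finishes; pool += (0, 0, 1) = (10, 8, 7)


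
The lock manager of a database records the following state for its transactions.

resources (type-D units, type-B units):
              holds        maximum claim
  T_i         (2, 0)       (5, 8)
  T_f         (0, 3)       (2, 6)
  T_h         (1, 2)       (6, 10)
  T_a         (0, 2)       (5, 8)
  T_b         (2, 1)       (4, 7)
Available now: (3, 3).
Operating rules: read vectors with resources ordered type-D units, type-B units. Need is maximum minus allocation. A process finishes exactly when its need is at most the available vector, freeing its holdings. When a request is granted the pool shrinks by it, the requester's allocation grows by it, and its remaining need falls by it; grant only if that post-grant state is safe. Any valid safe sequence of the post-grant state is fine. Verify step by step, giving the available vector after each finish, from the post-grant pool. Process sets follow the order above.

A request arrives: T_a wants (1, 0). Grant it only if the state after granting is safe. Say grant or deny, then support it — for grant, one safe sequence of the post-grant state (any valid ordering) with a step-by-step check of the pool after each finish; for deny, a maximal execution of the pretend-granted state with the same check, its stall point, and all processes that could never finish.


GRANT. The post-grant state is safe; one safe sequence: T_f, T_b, T_a, T_h, T_i.
Key observation: even at the reduced pool (2, 3), T_f fits immediately, so safety survives the grant.
Step-by-step check of the post-grant state:
  pool = (2, 3)
  T_f needs (2, 3) <= (2, 3) -> finishes; pool += (0, 3) = (2, 6)
  T_b needs (2, 6) <= (2, 6) -> finishes; pool += (2, 1) = (4, 7)
  T_a needs (4, 6) <= (4, 7) -> finishes; pool += (1, 2) = (5, 9)
  T_h needs (5, 8) <= (5, 9) -> finishes; pool += (1, 2) = (6, 11)
  T_i needs (3, 8) <= (6, 11) -> finishes; pool += (2, 0) = (8, 11)
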